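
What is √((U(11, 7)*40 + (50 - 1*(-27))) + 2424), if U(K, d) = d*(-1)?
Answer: √2221 ≈ 47.128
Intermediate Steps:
U(K, d) = -d
√((U(11, 7)*40 + (50 - 1*(-27))) + 2424) = √((-1*7*40 + (50 - 1*(-27))) + 2424) = √((-7*40 + (50 + 27)) + 2424) = √((-280 + 77) + 2424) = √(-203 + 2424) = √2221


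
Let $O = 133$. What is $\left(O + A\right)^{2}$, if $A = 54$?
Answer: $34969$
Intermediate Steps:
$\left(O + A\right)^{2} = \left(133 + 54\right)^{2} = 187^{2} = 34969$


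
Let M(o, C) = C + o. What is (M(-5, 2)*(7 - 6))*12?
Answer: -36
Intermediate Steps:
(M(-5, 2)*(7 - 6))*12 = ((2 - 5)*(7 - 6))*12 = -3*1*12 = -3*12 = -36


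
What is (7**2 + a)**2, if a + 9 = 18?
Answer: 3364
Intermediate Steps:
a = 9 (a = -9 + 18 = 9)
(7**2 + a)**2 = (7**2 + 9)**2 = (49 + 9)**2 = 58**2 = 3364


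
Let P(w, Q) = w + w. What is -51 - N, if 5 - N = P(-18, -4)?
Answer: -92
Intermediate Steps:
P(w, Q) = 2*w
N = 41 (N = 5 - 2*(-18) = 5 - 1*(-36) = 5 + 36 = 41)
-51 - N = -51 - 1*41 = -51 - 41 = -92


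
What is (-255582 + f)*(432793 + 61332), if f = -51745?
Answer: -151857953875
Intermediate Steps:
(-255582 + f)*(432793 + 61332) = (-255582 - 51745)*(432793 + 61332) = -307327*494125 = -151857953875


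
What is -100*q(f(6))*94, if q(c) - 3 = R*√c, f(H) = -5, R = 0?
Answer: -28200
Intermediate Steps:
q(c) = 3 (q(c) = 3 + 0*√c = 3 + 0 = 3)
-100*q(f(6))*94 = -100*3*94 = -300*94 = -28200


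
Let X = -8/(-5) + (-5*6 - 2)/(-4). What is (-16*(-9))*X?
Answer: 6912/5 ≈ 1382.4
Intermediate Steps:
X = 48/5 (X = -8*(-⅕) + (-30 - 2)*(-¼) = 8/5 - 32*(-¼) = 8/5 + 8 = 48/5 ≈ 9.6000)
(-16*(-9))*X = -16*(-9)*(48/5) = 144*(48/5) = 6912/5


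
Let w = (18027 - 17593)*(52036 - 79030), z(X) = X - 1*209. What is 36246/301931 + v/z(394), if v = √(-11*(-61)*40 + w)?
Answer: 5178/43133 + 2*I*√2922139/185 ≈ 0.12005 + 18.48*I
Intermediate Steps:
z(X) = -209 + X (z(X) = X - 209 = -209 + X)
w = -11715396 (w = 434*(-26994) = -11715396)
v = 2*I*√2922139 (v = √(-11*(-61)*40 - 11715396) = √(671*40 - 11715396) = √(26840 - 11715396) = √(-11688556) = 2*I*√2922139 ≈ 3418.9*I)
36246/301931 + v/z(394) = 36246/301931 + (2*I*√2922139)/(-209 + 394) = 36246*(1/301931) + (2*I*√2922139)/185 = 5178/43133 + (2*I*√2922139)*(1/185) = 5178/43133 + 2*I*√2922139/185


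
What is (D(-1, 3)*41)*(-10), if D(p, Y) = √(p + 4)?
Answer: -410*√3 ≈ -710.14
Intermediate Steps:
D(p, Y) = √(4 + p)
(D(-1, 3)*41)*(-10) = (√(4 - 1)*41)*(-10) = (√3*41)*(-10) = (41*√3)*(-10) = -410*√3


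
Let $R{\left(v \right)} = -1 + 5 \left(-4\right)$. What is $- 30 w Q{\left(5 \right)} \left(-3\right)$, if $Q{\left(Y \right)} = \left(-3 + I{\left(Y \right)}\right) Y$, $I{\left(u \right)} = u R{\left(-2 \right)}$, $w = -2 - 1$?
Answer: $145800$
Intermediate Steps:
$w = -3$ ($w = -2 - 1 = -3$)
$R{\left(v \right)} = -21$ ($R{\left(v \right)} = -1 - 20 = -21$)
$I{\left(u \right)} = - 21 u$ ($I{\left(u \right)} = u \left(-21\right) = - 21 u$)
$Q{\left(Y \right)} = Y \left(-3 - 21 Y\right)$ ($Q{\left(Y \right)} = \left(-3 - 21 Y\right) Y = Y \left(-3 - 21 Y\right)$)
$- 30 w Q{\left(5 \right)} \left(-3\right) = - 30 \left(- 3 \cdot 3 \cdot 5 \left(-1 - 35\right)\right) \left(-3\right) = - 30 \left(- 3 \cdot 3 \cdot 5 \left(-36\right)\right) \left(-3\right) = - 30 \left(\left(-3\right) \left(-540\right)\right) \left(-3\right) = \left(-30\right) 1620 \left(-3\right) = \left(-48600\right) \left(-3\right) = 145800$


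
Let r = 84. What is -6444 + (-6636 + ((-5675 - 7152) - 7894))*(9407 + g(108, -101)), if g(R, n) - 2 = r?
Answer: -259706445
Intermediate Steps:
g(R, n) = 86 (g(R, n) = 2 + 84 = 86)
-6444 + (-6636 + ((-5675 - 7152) - 7894))*(9407 + g(108, -101)) = -6444 + (-6636 + ((-5675 - 7152) - 7894))*(9407 + 86) = -6444 + (-6636 + (-12827 - 7894))*9493 = -6444 + (-6636 - 20721)*9493 = -6444 - 27357*9493 = -6444 - 259700001 = -259706445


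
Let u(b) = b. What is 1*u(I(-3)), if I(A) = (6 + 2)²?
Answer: 64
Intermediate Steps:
I(A) = 64 (I(A) = 8² = 64)
1*u(I(-3)) = 1*64 = 64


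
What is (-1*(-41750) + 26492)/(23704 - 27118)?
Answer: -34121/1707 ≈ -19.989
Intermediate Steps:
(-1*(-41750) + 26492)/(23704 - 27118) = (41750 + 26492)/(-3414) = 68242*(-1/3414) = -34121/1707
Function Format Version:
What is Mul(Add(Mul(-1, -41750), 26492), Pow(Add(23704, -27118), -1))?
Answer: Rational(-34121, 1707) ≈ -19.989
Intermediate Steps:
Mul(Add(Mul(-1, -41750), 26492), Pow(Add(23704, -27118), -1)) = Mul(Add(41750, 26492), Pow(-3414, -1)) = Mul(68242, Rational(-1, 3414)) = Rational(-34121, 1707)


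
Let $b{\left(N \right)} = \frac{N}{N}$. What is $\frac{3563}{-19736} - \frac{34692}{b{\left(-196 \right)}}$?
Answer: $- \frac{684684875}{19736} \approx -34692.0$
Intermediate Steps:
$b{\left(N \right)} = 1$
$\frac{3563}{-19736} - \frac{34692}{b{\left(-196 \right)}} = \frac{3563}{-19736} - \frac{34692}{1} = 3563 \left(- \frac{1}{19736}\right) - 34692 = - \frac{3563}{19736} - 34692 = - \frac{684684875}{19736}$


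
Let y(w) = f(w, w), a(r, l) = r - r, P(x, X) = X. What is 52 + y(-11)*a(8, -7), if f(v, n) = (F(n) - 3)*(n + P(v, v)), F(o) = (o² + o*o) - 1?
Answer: 52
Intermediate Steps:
F(o) = -1 + 2*o² (F(o) = (o² + o²) - 1 = 2*o² - 1 = -1 + 2*o²)
a(r, l) = 0
f(v, n) = (-4 + 2*n²)*(n + v) (f(v, n) = ((-1 + 2*n²) - 3)*(n + v) = (-4 + 2*n²)*(n + v))
y(w) = -8*w + 4*w³ (y(w) = -4*w - 4*w + 2*w³ + 2*w*w² = -4*w - 4*w + 2*w³ + 2*w³ = -8*w + 4*w³)
52 + y(-11)*a(8, -7) = 52 + (4*(-11)*(-2 + (-11)²))*0 = 52 + (4*(-11)*(-2 + 121))*0 = 52 + (4*(-11)*119)*0 = 52 - 5236*0 = 52 + 0 = 52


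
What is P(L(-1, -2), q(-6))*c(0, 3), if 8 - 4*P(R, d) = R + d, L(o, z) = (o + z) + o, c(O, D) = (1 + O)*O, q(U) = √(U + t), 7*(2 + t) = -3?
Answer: 0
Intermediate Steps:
t = -17/7 (t = -2 + (⅐)*(-3) = -2 - 3/7 = -17/7 ≈ -2.4286)
q(U) = √(-17/7 + U) (q(U) = √(U - 17/7) = √(-17/7 + U))
c(O, D) = O*(1 + O)
L(o, z) = z + 2*o
P(R, d) = 2 - R/4 - d/4 (P(R, d) = 2 - (R + d)/4 = 2 + (-R/4 - d/4) = 2 - R/4 - d/4)
P(L(-1, -2), q(-6))*c(0, 3) = (2 - (-2 + 2*(-1))/4 - √(-119 + 49*(-6))/28)*(0*(1 + 0)) = (2 - (-2 - 2)/4 - √(-119 - 294)/28)*(0*1) = (2 - ¼*(-4) - √(-413)/28)*0 = (2 + 1 - I*√413/28)*0 = (3 - I*√413/28)*0 = 0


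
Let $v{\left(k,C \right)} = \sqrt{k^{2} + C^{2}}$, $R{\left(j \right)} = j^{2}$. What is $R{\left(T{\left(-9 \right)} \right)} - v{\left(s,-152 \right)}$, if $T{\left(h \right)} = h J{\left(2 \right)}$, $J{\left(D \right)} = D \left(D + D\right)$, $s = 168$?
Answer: $5184 - 8 \sqrt{802} \approx 4957.4$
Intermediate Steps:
$J{\left(D \right)} = 2 D^{2}$ ($J{\left(D \right)} = D 2 D = 2 D^{2}$)
$T{\left(h \right)} = 8 h$ ($T{\left(h \right)} = h 2 \cdot 2^{2} = h 2 \cdot 4 = h 8 = 8 h$)
$v{\left(k,C \right)} = \sqrt{C^{2} + k^{2}}$
$R{\left(T{\left(-9 \right)} \right)} - v{\left(s,-152 \right)} = \left(8 \left(-9\right)\right)^{2} - \sqrt{\left(-152\right)^{2} + 168^{2}} = \left(-72\right)^{2} - \sqrt{23104 + 28224} = 5184 - \sqrt{51328} = 5184 - 8 \sqrt{802}$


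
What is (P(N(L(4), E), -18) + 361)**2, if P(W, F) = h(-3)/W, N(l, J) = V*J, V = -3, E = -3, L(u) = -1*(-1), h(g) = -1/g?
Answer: 95023504/729 ≈ 1.3035e+5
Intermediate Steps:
L(u) = 1
N(l, J) = -3*J
P(W, F) = 1/(3*W) (P(W, F) = (-1/(-3))/W = (-1*(-1/3))/W = 1/(3*W))
(P(N(L(4), E), -18) + 361)**2 = (1/(3*((-3*(-3)))) + 361)**2 = ((1/3)/9 + 361)**2 = ((1/3)*(1/9) + 361)**2 = (1/27 + 361)**2 = (9748/27)**2 = 95023504/729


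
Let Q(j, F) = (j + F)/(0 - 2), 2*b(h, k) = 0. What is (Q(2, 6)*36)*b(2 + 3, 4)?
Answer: 0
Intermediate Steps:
b(h, k) = 0 (b(h, k) = (½)*0 = 0)
Q(j, F) = -F/2 - j/2 (Q(j, F) = (F + j)/(-2) = (F + j)*(-½) = -F/2 - j/2)
(Q(2, 6)*36)*b(2 + 3, 4) = ((-½*6 - ½*2)*36)*0 = ((-3 - 1)*36)*0 = -4*36*0 = -144*0 = 0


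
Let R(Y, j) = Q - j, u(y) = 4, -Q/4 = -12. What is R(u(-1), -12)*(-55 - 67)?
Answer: -7320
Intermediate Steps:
Q = 48 (Q = -4*(-12) = 48)
R(Y, j) = 48 - j
R(u(-1), -12)*(-55 - 67) = (48 - 1*(-12))*(-55 - 67) = (48 + 12)*(-122) = 60*(-122) = -7320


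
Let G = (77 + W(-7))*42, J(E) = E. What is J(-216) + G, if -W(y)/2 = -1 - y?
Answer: 2514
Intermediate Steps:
W(y) = 2 + 2*y (W(y) = -2*(-1 - y) = 2 + 2*y)
G = 2730 (G = (77 + (2 + 2*(-7)))*42 = (77 + (2 - 14))*42 = (77 - 12)*42 = 65*42 = 2730)
J(-216) + G = -216 + 2730 = 2514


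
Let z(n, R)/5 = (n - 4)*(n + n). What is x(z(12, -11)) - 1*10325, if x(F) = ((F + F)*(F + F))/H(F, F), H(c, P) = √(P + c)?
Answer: -10325 + 15360*√30 ≈ 73805.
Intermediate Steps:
z(n, R) = 10*n*(-4 + n) (z(n, R) = 5*((n - 4)*(n + n)) = 5*((-4 + n)*(2*n)) = 5*(2*n*(-4 + n)) = 10*n*(-4 + n))
x(F) = 2*√2*F^(3/2) (x(F) = ((F + F)*(F + F))/(√(F + F)) = ((2*F)*(2*F))/(√(2*F)) = (4*F²)/((√2*√F)) = (4*F²)*(√2/(2*√F)) = 2*√2*F^(3/2))
x(z(12, -11)) - 1*10325 = 2*√2*(10*12*(-4 + 12))^(3/2) - 1*10325 = 2*√2*(10*12*8)^(3/2) - 10325 = 2*√2*960^(3/2) - 10325 = 2*√2*(7680*√15) - 10325 = 15360*√30 - 10325 = -10325 + 15360*√30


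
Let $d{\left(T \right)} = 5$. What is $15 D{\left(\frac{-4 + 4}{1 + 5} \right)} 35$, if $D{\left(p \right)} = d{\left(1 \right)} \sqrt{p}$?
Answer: $0$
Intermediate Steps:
$D{\left(p \right)} = 5 \sqrt{p}$
$15 D{\left(\frac{-4 + 4}{1 + 5} \right)} 35 = 15 \cdot 5 \sqrt{\frac{-4 + 4}{1 + 5}} \cdot 35 = 15 \cdot 5 \sqrt{\frac{0}{6}} \cdot 35 = 15 \cdot 5 \sqrt{0 \cdot \frac{1}{6}} \cdot 35 = 15 \cdot 5 \sqrt{0} \cdot 35 = 15 \cdot 5 \cdot 0 \cdot 35 = 15 \cdot 0 \cdot 35 = 0 \cdot 35 = 0$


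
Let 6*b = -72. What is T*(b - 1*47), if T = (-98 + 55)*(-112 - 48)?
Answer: -405920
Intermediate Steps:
b = -12 (b = (1/6)*(-72) = -12)
T = 6880 (T = -43*(-160) = 6880)
T*(b - 1*47) = 6880*(-12 - 1*47) = 6880*(-12 - 47) = 6880*(-59) = -405920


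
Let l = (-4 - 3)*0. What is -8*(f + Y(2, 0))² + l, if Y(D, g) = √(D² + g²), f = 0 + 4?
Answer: -288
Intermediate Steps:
f = 4
l = 0 (l = -7*0 = 0)
-8*(f + Y(2, 0))² + l = -8*(4 + √(2² + 0²))² + 0 = -8*(4 + √(4 + 0))² + 0 = -8*(4 + √4)² + 0 = -8*(4 + 2)² + 0 = -8*6² + 0 = -8*36 + 0 = -288 + 0 = -288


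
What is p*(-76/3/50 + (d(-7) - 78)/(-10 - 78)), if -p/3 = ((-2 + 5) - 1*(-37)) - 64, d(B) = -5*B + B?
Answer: 1218/275 ≈ 4.4291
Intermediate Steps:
d(B) = -4*B
p = 72 (p = -3*(((-2 + 5) - 1*(-37)) - 64) = -3*((3 + 37) - 64) = -3*(40 - 64) = -3*(-24) = 72)
p*(-76/3/50 + (d(-7) - 78)/(-10 - 78)) = 72*(-76/3/50 + (-4*(-7) - 78)/(-10 - 78)) = 72*(-76*⅓*(1/50) + (28 - 78)/(-88)) = 72*(-76/3*1/50 - 50*(-1/88)) = 72*(-38/75 + 25/44) = 72*(203/3300) = 1218/275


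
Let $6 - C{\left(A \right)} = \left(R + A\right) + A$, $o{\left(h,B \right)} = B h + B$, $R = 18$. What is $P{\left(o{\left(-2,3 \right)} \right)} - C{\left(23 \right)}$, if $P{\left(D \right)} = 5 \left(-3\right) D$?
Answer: $103$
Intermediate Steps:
$o{\left(h,B \right)} = B + B h$
$C{\left(A \right)} = -12 - 2 A$ ($C{\left(A \right)} = 6 - \left(\left(18 + A\right) + A\right) = 6 - \left(18 + 2 A\right) = -12 - 2 A$)
$P{\left(D \right)} = - 15 D$
$P{\left(o{\left(-2,3 \right)} \right)} - C{\left(23 \right)} = - 15 \cdot 3 \left(1 - 2\right) - \left(-12 - 46\right) = - 15 \cdot 3 \left(-1\right) - \left(-12 - 46\right) = \left(-15\right) \left(-3\right) - -58 = 45 + 58 = 103$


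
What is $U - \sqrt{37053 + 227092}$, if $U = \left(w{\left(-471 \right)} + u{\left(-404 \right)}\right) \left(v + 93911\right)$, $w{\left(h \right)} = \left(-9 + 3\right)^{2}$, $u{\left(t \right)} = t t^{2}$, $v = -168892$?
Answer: $4944189254668 - \sqrt{264145} \approx 4.9442 \cdot 10^{12}$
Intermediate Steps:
$u{\left(t \right)} = t^{3}$
$w{\left(h \right)} = 36$ ($w{\left(h \right)} = \left(-6\right)^{2} = 36$)
$U = 4944189254668$ ($U = \left(36 + \left(-404\right)^{3}\right) \left(-168892 + 93911\right) = \left(36 - 65939264\right) \left(-74981\right) = \left(-65939228\right) \left(-74981\right) = 4944189254668$)
$U - \sqrt{37053 + 227092} = 4944189254668 - \sqrt{37053 + 227092} = 4944189254668 - \sqrt{264145}$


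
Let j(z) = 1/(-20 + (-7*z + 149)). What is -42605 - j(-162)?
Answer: -53810116/1263 ≈ -42605.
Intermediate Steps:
j(z) = 1/(129 - 7*z) (j(z) = 1/(-20 + (149 - 7*z)) = 1/(129 - 7*z))
-42605 - j(-162) = -42605 - (-1)/(-129 + 7*(-162)) = -42605 - (-1)/(-129 - 1134) = -42605 - (-1)/(-1263) = -42605 - (-1)*(-1)/1263 = -42605 - 1*1/1263 = -42605 - 1/1263 = -53810116/1263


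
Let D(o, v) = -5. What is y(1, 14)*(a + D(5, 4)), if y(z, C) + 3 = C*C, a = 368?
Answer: 70059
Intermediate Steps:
y(z, C) = -3 + C² (y(z, C) = -3 + C*C = -3 + C²)
y(1, 14)*(a + D(5, 4)) = (-3 + 14²)*(368 - 5) = (-3 + 196)*363 = 193*363 = 70059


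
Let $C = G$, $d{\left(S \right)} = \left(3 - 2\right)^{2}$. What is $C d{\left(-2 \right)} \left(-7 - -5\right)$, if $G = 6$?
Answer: $-12$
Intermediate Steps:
$d{\left(S \right)} = 1$ ($d{\left(S \right)} = 1^{2} = 1$)
$C = 6$
$C d{\left(-2 \right)} \left(-7 - -5\right) = 6 \cdot 1 \left(-7 - -5\right) = 6 \left(-7 + 5\right) = 6 \left(-2\right) = -12$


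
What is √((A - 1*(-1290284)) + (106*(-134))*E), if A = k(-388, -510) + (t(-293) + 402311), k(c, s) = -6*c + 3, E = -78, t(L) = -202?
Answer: 6*√77851 ≈ 1674.1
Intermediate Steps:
k(c, s) = 3 - 6*c
A = 404440 (A = (3 - 6*(-388)) + (-202 + 402311) = (3 + 2328) + 402109 = 2331 + 402109 = 404440)
√((A - 1*(-1290284)) + (106*(-134))*E) = √((404440 - 1*(-1290284)) + (106*(-134))*(-78)) = √((404440 + 1290284) - 14204*(-78)) = √(1694724 + 1107912) = √2802636 = 6*√77851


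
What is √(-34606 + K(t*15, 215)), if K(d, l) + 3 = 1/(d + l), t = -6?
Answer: 2*I*√5407655/25 ≈ 186.03*I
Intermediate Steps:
K(d, l) = -3 + 1/(d + l)
√(-34606 + K(t*15, 215)) = √(-34606 + (1 - (-18)*15 - 3*215)/(-6*15 + 215)) = √(-34606 + (1 - 3*(-90) - 645)/(-90 + 215)) = √(-34606 + (1 + 270 - 645)/125) = √(-34606 + (1/125)*(-374)) = √(-34606 - 374/125) = √(-4326124/125) = 2*I*√5407655/25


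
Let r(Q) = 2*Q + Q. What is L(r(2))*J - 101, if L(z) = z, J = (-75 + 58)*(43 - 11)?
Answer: -3365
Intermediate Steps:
J = -544 (J = -17*32 = -544)
r(Q) = 3*Q
L(r(2))*J - 101 = (3*2)*(-544) - 101 = 6*(-544) - 101 = -3264 - 101 = -3365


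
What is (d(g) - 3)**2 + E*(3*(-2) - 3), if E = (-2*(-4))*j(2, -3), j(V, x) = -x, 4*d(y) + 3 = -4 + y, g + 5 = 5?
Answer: -3095/16 ≈ -193.44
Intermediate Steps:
g = 0 (g = -5 + 5 = 0)
d(y) = -7/4 + y/4 (d(y) = -3/4 + (-4 + y)/4 = -3/4 + (-1 + y/4) = -7/4 + y/4)
E = 24 (E = (-2*(-4))*(-1*(-3)) = 8*3 = 24)
(d(g) - 3)**2 + E*(3*(-2) - 3) = ((-7/4 + (1/4)*0) - 3)**2 + 24*(3*(-2) - 3) = ((-7/4 + 0) - 3)**2 + 24*(-6 - 3) = (-7/4 - 3)**2 + 24*(-9) = (-19/4)**2 - 216 = 361/16 - 216 = -3095/16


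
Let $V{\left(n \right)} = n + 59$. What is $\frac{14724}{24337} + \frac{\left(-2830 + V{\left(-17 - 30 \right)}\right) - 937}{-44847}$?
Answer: $\frac{751712663}{1091441439} \approx 0.68873$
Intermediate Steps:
$V{\left(n \right)} = 59 + n$
$\frac{14724}{24337} + \frac{\left(-2830 + V{\left(-17 - 30 \right)}\right) - 937}{-44847} = \frac{14724}{24337} + \frac{\left(-2830 + \left(59 - 47\right)\right) - 937}{-44847} = 14724 \cdot \frac{1}{24337} + \left(\left(-2830 + \left(59 - 47\right)\right) - 937\right) \left(- \frac{1}{44847}\right) = \frac{14724}{24337} + \left(\left(-2830 + 12\right) - 937\right) \left(- \frac{1}{44847}\right) = \frac{14724}{24337} + \left(-2818 - 937\right) \left(- \frac{1}{44847}\right) = \frac{14724}{24337} - - \frac{3755}{44847} = \frac{14724}{24337} + \frac{3755}{44847} = \frac{751712663}{1091441439}$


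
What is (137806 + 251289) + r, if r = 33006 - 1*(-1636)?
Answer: 423737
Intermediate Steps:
r = 34642 (r = 33006 + 1636 = 34642)
(137806 + 251289) + r = (137806 + 251289) + 34642 = 389095 + 34642 = 423737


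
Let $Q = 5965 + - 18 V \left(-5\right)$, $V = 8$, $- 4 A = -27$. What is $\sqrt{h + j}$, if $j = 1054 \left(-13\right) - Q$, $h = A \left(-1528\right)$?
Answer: $i \sqrt{30701} \approx 175.22 i$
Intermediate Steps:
$A = \frac{27}{4}$ ($A = \left(- \frac{1}{4}\right) \left(-27\right) = \frac{27}{4} \approx 6.75$)
$h = -10314$ ($h = \frac{27}{4} \left(-1528\right) = -10314$)
$Q = 6685$ ($Q = 5965 + \left(-18\right) 8 \left(-5\right) = 5965 - -720 = 5965 + 720 = 6685$)
$j = -20387$ ($j = 1054 \left(-13\right) - 6685 = -13702 - 6685 = -20387$)
$\sqrt{h + j} = \sqrt{-10314 - 20387} = \sqrt{-30701} = i \sqrt{30701}$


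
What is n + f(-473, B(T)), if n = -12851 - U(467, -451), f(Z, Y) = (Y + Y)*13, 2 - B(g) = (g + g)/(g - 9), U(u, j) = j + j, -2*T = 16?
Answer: -202665/17 ≈ -11921.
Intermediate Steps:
T = -8 (T = -½*16 = -8)
U(u, j) = 2*j
B(g) = 2 - 2*g/(-9 + g) (B(g) = 2 - (g + g)/(g - 9) = 2 - 2*g/(-9 + g))
f(Z, Y) = 26*Y (f(Z, Y) = (2*Y)*13 = 26*Y)
n = -11949 (n = -12851 - 2*(-451) = -12851 - 1*(-902) = -12851 + 902 = -11949)
n + f(-473, B(T)) = -11949 + 26*(-18/(-9 - 8)) = -11949 + 26*(-18/(-17)) = -11949 + 26*(-18*(-1/17)) = -11949 + 26*(18/17) = -11949 + 468/17 = -202665/17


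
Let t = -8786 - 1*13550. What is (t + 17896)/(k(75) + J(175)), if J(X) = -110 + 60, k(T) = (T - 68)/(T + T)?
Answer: 666000/7493 ≈ 88.883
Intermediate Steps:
k(T) = (-68 + T)/(2*T) (k(T) = (-68 + T)/((2*T)) = (-68 + T)*(1/(2*T)) = (-68 + T)/(2*T))
t = -22336 (t = -8786 - 13550 = -22336)
J(X) = -50
(t + 17896)/(k(75) + J(175)) = (-22336 + 17896)/((½)*(-68 + 75)/75 - 50) = -4440/((½)*(1/75)*7 - 50) = -4440/(7/150 - 50) = -4440/(-7493/150) = -4440*(-150/7493) = 666000/7493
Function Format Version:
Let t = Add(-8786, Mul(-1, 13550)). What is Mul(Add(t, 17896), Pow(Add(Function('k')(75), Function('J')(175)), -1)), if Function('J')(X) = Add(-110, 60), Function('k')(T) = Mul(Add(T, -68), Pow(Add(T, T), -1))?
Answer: Rational(666000, 7493) ≈ 88.883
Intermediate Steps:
Function('k')(T) = Mul(Rational(1, 2), Pow(T, -1), Add(-68, T)) (Function('k')(T) = Mul(Add(-68, T), Pow(Mul(2, T), -1)) = Mul(Add(-68, T), Mul(Rational(1, 2), Pow(T, -1))) = Mul(Rational(1, 2), Pow(T, -1), Add(-68, T)))
t = -22336 (t = Add(-8786, -13550) = -22336)
Function('J')(X) = -50
Mul(Add(t, 17896), Pow(Add(Function('k')(75), Function('J')(175)), -1)) = Mul(Add(-22336, 17896), Pow(Add(Mul(Rational(1, 2), Pow(75, -1), Add(-68, 75)), -50), -1)) = Mul(-4440, Pow(Add(Mul(Rational(1, 2), Rational(1, 75), 7), -50), -1)) = Mul(-4440, Pow(Add(Rational(7, 150), -50), -1)) = Mul(-4440, Pow(Rational(-7493, 150), -1)) = Mul(-4440, Rational(-150, 7493)) = Rational(666000, 7493)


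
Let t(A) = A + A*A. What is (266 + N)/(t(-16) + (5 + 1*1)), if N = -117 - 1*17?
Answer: 22/41 ≈ 0.53658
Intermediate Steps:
N = -134 (N = -117 - 17 = -134)
t(A) = A + A²
(266 + N)/(t(-16) + (5 + 1*1)) = (266 - 134)/(-16*(1 - 16) + (5 + 1*1)) = 132/(-16*(-15) + (5 + 1)) = 132/(240 + 6) = 132/246 = 132*(1/246) = 22/41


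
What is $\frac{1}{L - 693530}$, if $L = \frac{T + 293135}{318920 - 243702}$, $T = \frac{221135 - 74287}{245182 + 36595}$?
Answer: $- \frac{21194702386}{14699079346914837} \approx -1.4419 \cdot 10^{-6}$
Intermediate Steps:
$T = \frac{146848}{281777} \approx 0.52115$
$L = \frac{82598847743}{21194702386}$ ($L = \frac{\frac{146848}{281777} + 293135}{318920 - 243702} = \frac{82598847743}{281777 \cdot 75218} = \frac{82598847743}{281777} \cdot \frac{1}{75218} = \frac{82598847743}{21194702386} \approx 3.8971$)
$\frac{1}{L - 693530} = \frac{1}{\frac{82598847743}{21194702386} - 693530} = \frac{1}{- \frac{14699079346914837}{21194702386}} = - \frac{21194702386}{14699079346914837}$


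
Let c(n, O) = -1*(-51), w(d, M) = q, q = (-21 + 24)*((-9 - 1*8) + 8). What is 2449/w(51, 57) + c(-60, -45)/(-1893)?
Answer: -1545778/17037 ≈ -90.731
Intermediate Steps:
q = -27 (q = 3*((-9 - 8) + 8) = 3*(-17 + 8) = 3*(-9) = -27)
w(d, M) = -27
c(n, O) = 51
2449/w(51, 57) + c(-60, -45)/(-1893) = 2449/(-27) + 51/(-1893) = 2449*(-1/27) + 51*(-1/1893) = -2449/27 - 17/631 = -1545778/17037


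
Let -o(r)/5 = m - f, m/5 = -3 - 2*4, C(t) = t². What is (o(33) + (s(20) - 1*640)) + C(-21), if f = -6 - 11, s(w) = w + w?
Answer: 31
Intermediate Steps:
s(w) = 2*w
m = -55 (m = 5*(-3 - 2*4) = 5*(-3 - 8) = 5*(-11) = -55)
f = -17
o(r) = 190 (o(r) = -5*(-55 - 1*(-17)) = -5*(-55 + 17) = -5*(-38) = 190)
(o(33) + (s(20) - 1*640)) + C(-21) = (190 + (2*20 - 1*640)) + (-21)² = (190 + (40 - 640)) + 441 = (190 - 600) + 441 = -410 + 441 = 31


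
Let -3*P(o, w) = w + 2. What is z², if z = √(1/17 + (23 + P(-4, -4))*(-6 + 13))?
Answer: 8452/51 ≈ 165.73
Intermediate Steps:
P(o, w) = -⅔ - w/3 (P(o, w) = -(w + 2)/3 = -(2 + w)/3 = -⅔ - w/3)
z = 2*√107763/51 (z = √(1/17 + (23 + (-⅔ - ⅓*(-4)))*(-6 + 13)) = √(1/17 + (23 + (-⅔ + 4/3))*7) = √(1/17 + (23 + ⅔)*7) = √(1/17 + (71/3)*7) = √(1/17 + 497/3) = √(8452/51) = 2*√107763/51 ≈ 12.873)
z² = (2*√107763/51)² = 8452/51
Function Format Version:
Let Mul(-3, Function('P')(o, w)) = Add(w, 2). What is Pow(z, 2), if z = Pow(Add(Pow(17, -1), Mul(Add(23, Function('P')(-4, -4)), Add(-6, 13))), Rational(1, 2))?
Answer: Rational(8452, 51) ≈ 165.73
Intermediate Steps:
Function('P')(o, w) = Add(Rational(-2, 3), Mul(Rational(-1, 3), w)) (Function('P')(o, w) = Mul(Rational(-1, 3), Add(w, 2)) = Mul(Rational(-1, 3), Add(2, w)) = Add(Rational(-2, 3), Mul(Rational(-1, 3), w)))
z = Mul(Rational(2, 51), Pow(107763, Rational(1, 2))) (z = Pow(Add(Pow(17, -1), Mul(Add(23, Add(Rational(-2, 3), Mul(Rational(-1, 3), -4))), Add(-6, 13))), Rational(1, 2)) = Pow(Add(Rational(1, 17), Mul(Add(23, Add(Rational(-2, 3), Rational(4, 3))), 7)), Rational(1, 2)) = Pow(Add(Rational(1, 17), Mul(Add(23, Rational(2, 3)), 7)), Rational(1, 2)) = Pow(Add(Rational(1, 17), Mul(Rational(71, 3), 7)), Rational(1, 2)) = Pow(Add(Rational(1, 17), Rational(497, 3)), Rational(1, 2)) = Pow(Rational(8452, 51), Rational(1, 2)) = Mul(Rational(2, 51), Pow(107763, Rational(1, 2))) ≈ 12.873)
Pow(z, 2) = Pow(Mul(Rational(2, 51), Pow(107763, Rational(1, 2))), 2) = Rational(8452, 51)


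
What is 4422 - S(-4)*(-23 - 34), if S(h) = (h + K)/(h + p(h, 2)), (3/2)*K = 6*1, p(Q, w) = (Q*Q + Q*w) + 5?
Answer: 4422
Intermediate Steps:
p(Q, w) = 5 + Q**2 + Q*w (p(Q, w) = (Q**2 + Q*w) + 5 = 5 + Q**2 + Q*w)
K = 4 (K = 2*(6*1)/3 = (2/3)*6 = 4)
S(h) = (4 + h)/(5 + h**2 + 3*h) (S(h) = (h + 4)/(h + (5 + h**2 + h*2)) = (4 + h)/(h + (5 + h**2 + 2*h)) = (4 + h)/(5 + h**2 + 3*h))
4422 - S(-4)*(-23 - 34) = 4422 - (4 - 4)/(5 + (-4)**2 + 3*(-4))*(-23 - 34) = 4422 - 0/(5 + 16 - 12)*(-57) = 4422 - 0/9*(-57) = 4422 - (1/9)*0*(-57) = 4422 - 0*(-57) = 4422 - 1*0 = 4422 + 0 = 4422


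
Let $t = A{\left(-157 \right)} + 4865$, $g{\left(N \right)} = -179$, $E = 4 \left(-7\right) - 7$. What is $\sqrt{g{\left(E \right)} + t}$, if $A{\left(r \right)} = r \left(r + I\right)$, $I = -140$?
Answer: $\sqrt{51315} \approx 226.53$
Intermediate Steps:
$E = -35$ ($E = -28 - 7 = -35$)
$A{\left(r \right)} = r \left(-140 + r\right)$ ($A{\left(r \right)} = r \left(r - 140\right) = r \left(-140 + r\right)$)
$t = 51494$ ($t = - 157 \left(-140 - 157\right) + 4865 = \left(-157\right) \left(-297\right) + 4865 = 46629 + 4865 = 51494$)
$\sqrt{g{\left(E \right)} + t} = \sqrt{-179 + 51494} = \sqrt{51315}$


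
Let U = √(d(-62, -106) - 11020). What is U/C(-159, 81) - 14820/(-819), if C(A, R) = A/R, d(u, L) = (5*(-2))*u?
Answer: 380/21 - 540*I*√26/53 ≈ 18.095 - 51.952*I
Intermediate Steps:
d(u, L) = -10*u
U = 20*I*√26 (U = √(-10*(-62) - 11020) = √(620 - 11020) = √(-10400) = 20*I*√26 ≈ 101.98*I)
U/C(-159, 81) - 14820/(-819) = (20*I*√26)/((-159/81)) - 14820/(-819) = (20*I*√26)/((-159*1/81)) - 14820*(-1/819) = (20*I*√26)/(-53/27) + 380/21 = (20*I*√26)*(-27/53) + 380/21 = -540*I*√26/53 + 380/21 = 380/21 - 540*I*√26/53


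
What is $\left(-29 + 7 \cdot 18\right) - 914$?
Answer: $-817$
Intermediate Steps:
$\left(-29 + 7 \cdot 18\right) - 914 = \left(-29 + 126\right) - 914 = 97 - 914 = -817$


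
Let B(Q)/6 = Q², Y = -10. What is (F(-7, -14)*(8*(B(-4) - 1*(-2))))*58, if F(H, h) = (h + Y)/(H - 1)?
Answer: 136416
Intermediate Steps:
F(H, h) = (-10 + h)/(-1 + H) (F(H, h) = (h - 10)/(H - 1) = (-10 + h)/(-1 + H))
B(Q) = 6*Q²
(F(-7, -14)*(8*(B(-4) - 1*(-2))))*58 = (((-10 - 14)/(-1 - 7))*(8*(6*(-4)² - 1*(-2))))*58 = ((-24/(-8))*(8*(6*16 + 2)))*58 = ((-⅛*(-24))*(8*(96 + 2)))*58 = (3*(8*98))*58 = (3*784)*58 = 2352*58 = 136416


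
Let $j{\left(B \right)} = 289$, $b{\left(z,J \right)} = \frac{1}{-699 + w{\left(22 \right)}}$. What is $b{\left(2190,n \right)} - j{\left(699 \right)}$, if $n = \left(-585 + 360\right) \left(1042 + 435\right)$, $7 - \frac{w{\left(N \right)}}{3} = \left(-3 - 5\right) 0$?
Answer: $- \frac{195943}{678} \approx -289.0$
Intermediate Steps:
$w{\left(N \right)} = 21$ ($w{\left(N \right)} = 21 - 3 \left(-3 - 5\right) 0 = 21 - 3 \left(\left(-8\right) 0\right) = 21 - 0 = 21 + 0 = 21$)
$n = -332325$ ($n = \left(-225\right) 1477 = -332325$)
$b{\left(z,J \right)} = - \frac{1}{678}$ ($b{\left(z,J \right)} = \frac{1}{-699 + 21} = \frac{1}{-678} = - \frac{1}{678}$)
$b{\left(2190,n \right)} - j{\left(699 \right)} = - \frac{1}{678} - 289 = - \frac{195943}{678}$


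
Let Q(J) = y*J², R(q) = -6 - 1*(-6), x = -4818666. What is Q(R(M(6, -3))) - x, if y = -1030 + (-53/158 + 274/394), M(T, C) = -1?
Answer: 4818666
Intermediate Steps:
R(q) = 0 (R(q) = -6 + 6 = 0)
y = -32048575/31126 (y = -1030 + (-53*1/158 + 274*(1/394)) = -1030 + (-53/158 + 137/197) = -1030 + 11205/31126 = -32048575/31126 ≈ -1029.6)
Q(J) = -32048575*J²/31126
Q(R(M(6, -3))) - x = -32048575/31126*0² - 1*(-4818666) = -32048575/31126*0 + 4818666 = 0 + 4818666 = 4818666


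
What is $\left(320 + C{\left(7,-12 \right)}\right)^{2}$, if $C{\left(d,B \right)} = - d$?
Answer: $97969$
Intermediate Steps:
$\left(320 + C{\left(7,-12 \right)}\right)^{2} = \left(320 - 7\right)^{2} = 313^{2} = 97969$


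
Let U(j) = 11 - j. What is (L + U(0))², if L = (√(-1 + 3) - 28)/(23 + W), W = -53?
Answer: (358 - √2)²/900 ≈ 141.28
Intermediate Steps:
L = 14/15 - √2/30 (L = (√(-1 + 3) - 28)/(23 - 53) = (√2 - 28)/(-30) = (-28 + √2)*(-1/30) = 14/15 - √2/30 ≈ 0.88619)
(L + U(0))² = ((14/15 - √2/30) + (11 - 1*0))² = ((14/15 - √2/30) + (11 + 0))² = ((14/15 - √2/30) + 11)² = (179/15 - √2/30)²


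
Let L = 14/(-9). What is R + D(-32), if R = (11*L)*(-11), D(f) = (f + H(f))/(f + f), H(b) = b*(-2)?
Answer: 3379/18 ≈ 187.72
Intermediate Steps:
L = -14/9 (L = 14*(-⅑) = -14/9 ≈ -1.5556)
H(b) = -2*b
D(f) = -½ (D(f) = (f - 2*f)/(f + f) = (-f)/((2*f)) = (-f)*(1/(2*f)) = -½)
R = 1694/9 (R = (11*(-14/9))*(-11) = -154/9*(-11) = 1694/9 ≈ 188.22)
R + D(-32) = 1694/9 - ½ = 3379/18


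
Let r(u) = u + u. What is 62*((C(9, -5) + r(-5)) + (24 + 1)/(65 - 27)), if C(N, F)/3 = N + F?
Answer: 3131/19 ≈ 164.79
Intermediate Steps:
C(N, F) = 3*F + 3*N (C(N, F) = 3*(N + F) = 3*(F + N) = 3*F + 3*N)
r(u) = 2*u
62*((C(9, -5) + r(-5)) + (24 + 1)/(65 - 27)) = 62*(((3*(-5) + 3*9) + 2*(-5)) + (24 + 1)/(65 - 27)) = 62*(((-15 + 27) - 10) + 25/38) = 62*((12 - 10) + 25*(1/38)) = 62*(2 + 25/38) = 62*(101/38) = 3131/19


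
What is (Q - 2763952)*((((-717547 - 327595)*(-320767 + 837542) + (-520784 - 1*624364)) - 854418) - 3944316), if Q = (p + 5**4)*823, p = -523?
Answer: 1447495899152965592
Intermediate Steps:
Q = 83946 (Q = (-523 + 5**4)*823 = (-523 + 625)*823 = 102*823 = 83946)
(Q - 2763952)*((((-717547 - 327595)*(-320767 + 837542) + (-520784 - 1*624364)) - 854418) - 3944316) = (83946 - 2763952)*((((-717547 - 327595)*(-320767 + 837542) + (-520784 - 1*624364)) - 854418) - 3944316) = -2680006*(((-1045142*516775 + (-520784 - 624364)) - 854418) - 3944316) = -2680006*(((-540103257050 - 1145148) - 854418) - 3944316) = -2680006*((-540104402198 - 854418) - 3944316) = -2680006*(-540105256616 - 3944316) = -2680006*(-540109200932) = 1447495899152965592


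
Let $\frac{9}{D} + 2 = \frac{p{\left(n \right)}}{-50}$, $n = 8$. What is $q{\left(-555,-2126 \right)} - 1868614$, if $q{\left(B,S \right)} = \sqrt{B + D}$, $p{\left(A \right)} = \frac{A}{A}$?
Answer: $-1868614 + \frac{i \sqrt{5707005}}{101} \approx -1.8686 \cdot 10^{6} + 23.653 i$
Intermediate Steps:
$p{\left(A \right)} = 1$
$D = - \frac{450}{101}$ ($D = \frac{9}{-2 + 1 \frac{1}{-50}} = \frac{9}{-2 + 1 \left(- \frac{1}{50}\right)} = \frac{9}{-2 - \frac{1}{50}} = \frac{9}{- \frac{101}{50}} = 9 \left(- \frac{50}{101}\right) = - \frac{450}{101} \approx -4.4554$)
$q{\left(B,S \right)} = \sqrt{- \frac{450}{101} + B}$ ($q{\left(B,S \right)} = \sqrt{B - \frac{450}{101}} = \sqrt{- \frac{450}{101} + B}$)
$q{\left(-555,-2126 \right)} - 1868614 = \frac{\sqrt{-45450 + 10201 \left(-555\right)}}{101} - 1868614 = \frac{\sqrt{-45450 - 5661555}}{101} - 1868614 = \frac{\sqrt{-5707005}}{101} - 1868614 = \frac{i \sqrt{5707005}}{101} - 1868614 = -1868614 + \frac{i \sqrt{5707005}}{101}$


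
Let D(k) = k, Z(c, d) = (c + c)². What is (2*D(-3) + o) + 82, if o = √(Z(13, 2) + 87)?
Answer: 76 + √763 ≈ 103.62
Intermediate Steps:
Z(c, d) = 4*c² (Z(c, d) = (2*c)² = 4*c²)
o = √763 (o = √(4*13² + 87) = √(4*169 + 87) = √(676 + 87) = √763 ≈ 27.622)
(2*D(-3) + o) + 82 = (2*(-3) + √763) + 82 = (-6 + √763) + 82 = 76 + √763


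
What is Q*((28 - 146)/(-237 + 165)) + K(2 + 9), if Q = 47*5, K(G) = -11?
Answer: 13469/36 ≈ 374.14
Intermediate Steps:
Q = 235
Q*((28 - 146)/(-237 + 165)) + K(2 + 9) = 235*((28 - 146)/(-237 + 165)) - 11 = 235*(-118/(-72)) - 11 = 235*(-118*(-1/72)) - 11 = 235*(59/36) - 11 = 13865/36 - 11 = 13469/36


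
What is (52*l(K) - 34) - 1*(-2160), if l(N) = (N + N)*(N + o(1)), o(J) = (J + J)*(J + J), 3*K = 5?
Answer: 27974/9 ≈ 3108.2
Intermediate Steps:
K = 5/3 (K = (⅓)*5 = 5/3 ≈ 1.6667)
o(J) = 4*J² (o(J) = (2*J)*(2*J) = 4*J²)
l(N) = 2*N*(4 + N) (l(N) = (N + N)*(N + 4*1²) = (2*N)*(N + 4*1) = (2*N)*(N + 4) = (2*N)*(4 + N) = 2*N*(4 + N))
(52*l(K) - 34) - 1*(-2160) = (52*(2*(5/3)*(4 + 5/3)) - 34) - 1*(-2160) = (52*(2*(5/3)*(17/3)) - 34) + 2160 = (52*(170/9) - 34) + 2160 = (8840/9 - 34) + 2160 = 8534/9 + 2160 = 27974/9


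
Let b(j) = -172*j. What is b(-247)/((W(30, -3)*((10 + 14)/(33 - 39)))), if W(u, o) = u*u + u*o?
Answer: -10621/810 ≈ -13.112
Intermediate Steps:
W(u, o) = u² + o*u
b(-247)/((W(30, -3)*((10 + 14)/(33 - 39)))) = (-172*(-247))/(((30*(-3 + 30))*((10 + 14)/(33 - 39)))) = 42484/(((30*27)*(24/(-6)))) = 42484/((810*(24*(-⅙)))) = 42484/((810*(-4))) = 42484/(-3240) = 42484*(-1/3240) = -10621/810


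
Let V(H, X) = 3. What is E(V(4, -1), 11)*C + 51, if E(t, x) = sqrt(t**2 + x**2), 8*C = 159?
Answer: 51 + 159*sqrt(130)/8 ≈ 277.61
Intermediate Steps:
C = 159/8 (C = (1/8)*159 = 159/8 ≈ 19.875)
E(V(4, -1), 11)*C + 51 = sqrt(3**2 + 11**2)*(159/8) + 51 = sqrt(9 + 121)*(159/8) + 51 = sqrt(130)*(159/8) + 51 = 159*sqrt(130)/8 + 51 = 51 + 159*sqrt(130)/8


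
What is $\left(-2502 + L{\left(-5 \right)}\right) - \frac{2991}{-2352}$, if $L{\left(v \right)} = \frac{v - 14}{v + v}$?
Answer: $- \frac{9795407}{3920} \approx -2498.8$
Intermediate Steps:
$L{\left(v \right)} = \frac{-14 + v}{2 v}$
$\left(-2502 + L{\left(-5 \right)}\right) - \frac{2991}{-2352} = \left(-2502 + \frac{-14 - 5}{2 \left(-5\right)}\right) - \frac{2991}{-2352} = \left(-2502 + \frac{1}{2} \left(- \frac{1}{5}\right) \left(-19\right)\right) - - \frac{997}{784} = \left(-2502 + \frac{19}{10}\right) + \frac{997}{784} = - \frac{25001}{10} + \frac{997}{784} = - \frac{9795407}{3920}$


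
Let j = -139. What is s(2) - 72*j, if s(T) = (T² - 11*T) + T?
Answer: 9992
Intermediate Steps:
s(T) = T² - 10*T
s(2) - 72*j = 2*(-10 + 2) - 72*(-139) = 2*(-8) + 10008 = -16 + 10008 = 9992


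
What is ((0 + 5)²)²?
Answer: 625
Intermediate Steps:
((0 + 5)²)² = (5²)² = 25² = 625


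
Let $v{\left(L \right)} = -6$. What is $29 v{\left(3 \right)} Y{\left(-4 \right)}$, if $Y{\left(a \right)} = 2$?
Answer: $-348$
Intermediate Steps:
$29 v{\left(3 \right)} Y{\left(-4 \right)} = 29 \left(-6\right) 2 = \left(-174\right) 2 = -348$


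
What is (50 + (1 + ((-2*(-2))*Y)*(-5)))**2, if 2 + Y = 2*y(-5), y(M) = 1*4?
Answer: 4761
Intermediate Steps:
y(M) = 4
Y = 6 (Y = -2 + 2*4 = -2 + 8 = 6)
(50 + (1 + ((-2*(-2))*Y)*(-5)))**2 = (50 + (1 + (-2*(-2)*6)*(-5)))**2 = (50 + (1 + (4*6)*(-5)))**2 = (50 + (1 + 24*(-5)))**2 = (50 + (1 - 120))**2 = (50 - 119)**2 = (-69)**2 = 4761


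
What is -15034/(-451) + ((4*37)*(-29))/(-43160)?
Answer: 162700783/4866290 ≈ 33.434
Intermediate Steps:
-15034/(-451) + ((4*37)*(-29))/(-43160) = -15034*(-1/451) + (148*(-29))*(-1/43160) = 15034/451 - 4292*(-1/43160) = 15034/451 + 1073/10790 = 162700783/4866290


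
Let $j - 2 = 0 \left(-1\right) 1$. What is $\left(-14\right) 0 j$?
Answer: $0$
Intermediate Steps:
$j = 2$ ($j = 2 + 0 \left(-1\right) 1 = 2 + 0 \cdot 1 = 2 + 0 = 2$)
$\left(-14\right) 0 j = \left(-14\right) 0 \cdot 2 = 0 \cdot 2 = 0$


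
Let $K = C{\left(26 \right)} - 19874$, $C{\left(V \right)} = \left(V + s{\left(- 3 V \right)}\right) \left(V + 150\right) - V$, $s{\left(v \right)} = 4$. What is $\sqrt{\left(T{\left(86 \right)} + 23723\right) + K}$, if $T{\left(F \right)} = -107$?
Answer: $2 \sqrt{2249} \approx 94.847$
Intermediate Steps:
$C{\left(V \right)} = - V + \left(4 + V\right) \left(150 + V\right)$ ($C{\left(V \right)} = \left(V + 4\right) \left(V + 150\right) - V = \left(4 + V\right) \left(150 + V\right) - V = - V + \left(4 + V\right) \left(150 + V\right)$)
$K = -14620$ ($K = \left(600 + 26^{2} + 153 \cdot 26\right) - 19874 = \left(600 + 676 + 3978\right) - 19874 = 5254 - 19874 = -14620$)
$\sqrt{\left(T{\left(86 \right)} + 23723\right) + K} = \sqrt{\left(-107 + 23723\right) - 14620} = \sqrt{23616 - 14620} = \sqrt{8996} = 2 \sqrt{2249}$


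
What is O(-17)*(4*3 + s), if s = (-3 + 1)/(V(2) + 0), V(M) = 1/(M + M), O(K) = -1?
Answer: -4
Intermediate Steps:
V(M) = 1/(2*M)
s = -8 (s = (-3 + 1)/((½)/2 + 0) = -2/((½)*(½) + 0) = -2/(¼ + 0) = -2/¼ = -2*4 = -8)
O(-17)*(4*3 + s) = -(4*3 - 8) = -(12 - 8) = -1*4 = -4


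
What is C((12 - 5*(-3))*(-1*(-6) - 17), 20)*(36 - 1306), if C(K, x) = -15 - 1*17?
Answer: 40640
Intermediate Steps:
C(K, x) = -32 (C(K, x) = -15 - 17 = -32)
C((12 - 5*(-3))*(-1*(-6) - 17), 20)*(36 - 1306) = -32*(36 - 1306) = -32*(-1270) = 40640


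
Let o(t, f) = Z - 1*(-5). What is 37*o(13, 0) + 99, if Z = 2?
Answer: 358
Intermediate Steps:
o(t, f) = 7 (o(t, f) = 2 - 1*(-5) = 2 + 5 = 7)
37*o(13, 0) + 99 = 37*7 + 99 = 259 + 99 = 358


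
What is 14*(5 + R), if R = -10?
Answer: -70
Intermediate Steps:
14*(5 + R) = 14*(5 - 10) = 14*(-5) = -70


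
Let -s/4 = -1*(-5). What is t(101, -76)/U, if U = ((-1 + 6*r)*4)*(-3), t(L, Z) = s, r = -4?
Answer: -1/15 ≈ -0.066667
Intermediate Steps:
s = -20 (s = -(-4)*(-5) = -4*5 = -20)
t(L, Z) = -20
U = 300 (U = ((-1 + 6*(-4))*4)*(-3) = ((-1 - 24)*4)*(-3) = -25*4*(-3) = -100*(-3) = 300)
t(101, -76)/U = -20/300 = -20*1/300 = -1/15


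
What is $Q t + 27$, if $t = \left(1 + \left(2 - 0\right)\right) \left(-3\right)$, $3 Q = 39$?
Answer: $-90$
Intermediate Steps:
$Q = 13$ ($Q = \frac{1}{3} \cdot 39 = 13$)
$t = -9$ ($t = \left(1 + \left(2 + 0\right)\right) \left(-3\right) = \left(1 + 2\right) \left(-3\right) = 3 \left(-3\right) = -9$)
$Q t + 27 = 13 \left(-9\right) + 27 = -117 + 27 = -90$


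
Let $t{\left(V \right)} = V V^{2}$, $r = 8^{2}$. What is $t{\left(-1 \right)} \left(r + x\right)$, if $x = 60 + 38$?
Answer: $-162$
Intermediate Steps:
$r = 64$
$t{\left(V \right)} = V^{3}$
$x = 98$
$t{\left(-1 \right)} \left(r + x\right) = \left(-1\right)^{3} \left(64 + 98\right) = \left(-1\right) 162 = -162$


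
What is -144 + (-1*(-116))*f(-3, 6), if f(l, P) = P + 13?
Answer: 2060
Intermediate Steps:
f(l, P) = 13 + P
-144 + (-1*(-116))*f(-3, 6) = -144 + (-1*(-116))*(13 + 6) = -144 + 116*19 = -144 + 2204 = 2060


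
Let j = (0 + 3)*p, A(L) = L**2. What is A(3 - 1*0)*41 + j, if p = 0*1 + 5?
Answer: 384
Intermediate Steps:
p = 5 (p = 0 + 5 = 5)
j = 15 (j = (0 + 3)*5 = 3*5 = 15)
A(3 - 1*0)*41 + j = (3 - 1*0)**2*41 + 15 = (3 + 0)**2*41 + 15 = 3**2*41 + 15 = 9*41 + 15 = 369 + 15 = 384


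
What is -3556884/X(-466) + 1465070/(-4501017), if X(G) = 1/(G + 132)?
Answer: 5347204845778282/4501017 ≈ 1.1880e+9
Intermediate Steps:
X(G) = 1/(132 + G)
-3556884/X(-466) + 1465070/(-4501017) = -3556884/(1/(132 - 466)) + 1465070/(-4501017) = -3556884/(1/(-334)) + 1465070*(-1/4501017) = -3556884/(-1/334) - 1465070/4501017 = -3556884*(-334) - 1465070/4501017 = 1187999256 - 1465070/4501017 = 5347204845778282/4501017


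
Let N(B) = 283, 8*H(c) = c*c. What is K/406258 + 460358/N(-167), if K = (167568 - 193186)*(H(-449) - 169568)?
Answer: 4934703644477/459884056 ≈ 10730.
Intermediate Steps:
H(c) = c²/8 (H(c) = (c*c)/8 = c²/8)
K = 14793664887/4 (K = (167568 - 193186)*((⅛)*(-449)² - 169568) = -25618*((⅛)*201601 - 169568) = -25618*(201601/8 - 169568) = -25618*(-1154943/8) = 14793664887/4 ≈ 3.6984e+9)
K/406258 + 460358/N(-167) = (14793664887/4)/406258 + 460358/283 = (14793664887/4)*(1/406258) + 460358*(1/283) = 14793664887/1625032 + 460358/283 = 4934703644477/459884056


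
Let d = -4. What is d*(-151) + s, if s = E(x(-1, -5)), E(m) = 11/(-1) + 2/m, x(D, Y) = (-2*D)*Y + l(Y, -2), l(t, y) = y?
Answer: 3557/6 ≈ 592.83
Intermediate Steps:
x(D, Y) = -2 - 2*D*Y (x(D, Y) = (-2*D)*Y - 2 = -2*D*Y - 2 = -2 - 2*D*Y)
E(m) = -11 + 2/m (E(m) = 11*(-1) + 2/m = -11 + 2/m)
s = -67/6 (s = -11 + 2/(-2 - 2*(-1)*(-5)) = -11 + 2/(-2 - 10) = -11 + 2/(-12) = -11 + 2*(-1/12) = -11 - 1/6 = -67/6 ≈ -11.167)
d*(-151) + s = -4*(-151) - 67/6 = 604 - 67/6 = 3557/6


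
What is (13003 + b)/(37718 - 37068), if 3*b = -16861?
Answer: 11074/975 ≈ 11.358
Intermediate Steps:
b = -16861/3 (b = (⅓)*(-16861) = -16861/3 ≈ -5620.3)
(13003 + b)/(37718 - 37068) = (13003 - 16861/3)/(37718 - 37068) = (22148/3)/650 = (22148/3)*(1/650) = 11074/975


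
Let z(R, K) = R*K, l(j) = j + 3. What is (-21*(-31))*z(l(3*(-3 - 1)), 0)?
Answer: 0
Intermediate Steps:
l(j) = 3 + j
z(R, K) = K*R
(-21*(-31))*z(l(3*(-3 - 1)), 0) = (-21*(-31))*(0*(3 + 3*(-3 - 1))) = 651*(0*(3 + 3*(-4))) = 651*(0*(3 - 12)) = 651*(0*(-9)) = 651*0 = 0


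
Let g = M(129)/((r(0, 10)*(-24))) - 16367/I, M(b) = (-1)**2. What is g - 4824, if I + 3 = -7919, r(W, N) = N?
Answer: -4583927281/950640 ≈ -4821.9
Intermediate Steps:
I = -7922 (I = -3 - 7919 = -7922)
M(b) = 1
g = 1960079/950640 (g = 1/(10*(-24)) - 16367/(-7922) = 1/(-240) - 16367*(-1/7922) = 1*(-1/240) + 16367/7922 = -1/240 + 16367/7922 = 1960079/950640 ≈ 2.0619)
g - 4824 = 1960079/950640 - 4824 = -4583927281/950640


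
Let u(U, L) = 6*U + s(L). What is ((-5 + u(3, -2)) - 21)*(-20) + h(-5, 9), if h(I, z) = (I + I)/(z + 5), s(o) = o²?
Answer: 555/7 ≈ 79.286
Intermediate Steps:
h(I, z) = 2*I/(5 + z) (h(I, z) = (2*I)/(5 + z) = 2*I/(5 + z))
u(U, L) = L² + 6*U (u(U, L) = 6*U + L² = L² + 6*U)
((-5 + u(3, -2)) - 21)*(-20) + h(-5, 9) = ((-5 + ((-2)² + 6*3)) - 21)*(-20) + 2*(-5)/(5 + 9) = ((-5 + (4 + 18)) - 21)*(-20) + 2*(-5)/14 = ((-5 + 22) - 21)*(-20) + 2*(-5)*(1/14) = (17 - 21)*(-20) - 5/7 = -4*(-20) - 5/7 = 80 - 5/7 = 555/7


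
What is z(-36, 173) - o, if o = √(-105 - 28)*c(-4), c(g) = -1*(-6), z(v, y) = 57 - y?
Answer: -116 - 6*I*√133 ≈ -116.0 - 69.195*I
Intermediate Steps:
c(g) = 6
o = 6*I*√133 (o = √(-105 - 28)*6 = √(-133)*6 = (I*√133)*6 = 6*I*√133 ≈ 69.195*I)
z(-36, 173) - o = (57 - 1*173) - 6*I*√133 = (57 - 173) - 6*I*√133 = -116 - 6*I*√133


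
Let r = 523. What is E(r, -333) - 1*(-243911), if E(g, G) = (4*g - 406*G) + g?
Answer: 381724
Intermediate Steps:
E(g, G) = -406*G + 5*g (E(g, G) = (-406*G + 4*g) + g = -406*G + 5*g)
E(r, -333) - 1*(-243911) = (-406*(-333) + 5*523) - 1*(-243911) = (135198 + 2615) + 243911 = 137813 + 243911 = 381724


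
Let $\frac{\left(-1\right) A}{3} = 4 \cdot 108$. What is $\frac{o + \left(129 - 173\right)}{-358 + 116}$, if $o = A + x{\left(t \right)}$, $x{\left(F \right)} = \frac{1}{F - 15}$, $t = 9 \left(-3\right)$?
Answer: $\frac{56281}{10164} \approx 5.5373$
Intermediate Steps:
$A = -1296$ ($A = - 3 \cdot 4 \cdot 108 = \left(-3\right) 432 = -1296$)
$t = -27$
$x{\left(F \right)} = \frac{1}{-15 + F}$
$o = - \frac{54433}{42}$ ($o = -1296 + \frac{1}{-15 - 27} = -1296 + \frac{1}{-42} = -1296 - \frac{1}{42} = - \frac{54433}{42} \approx -1296.0$)
$\frac{o + \left(129 - 173\right)}{-358 + 116} = \frac{- \frac{54433}{42} + \left(129 - 173\right)}{-358 + 116} = \frac{- \frac{54433}{42} + \left(129 - 173\right)}{-242} = \left(- \frac{54433}{42} - 44\right) \left(- \frac{1}{242}\right) = \left(- \frac{56281}{42}\right) \left(- \frac{1}{242}\right) = \frac{56281}{10164}$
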